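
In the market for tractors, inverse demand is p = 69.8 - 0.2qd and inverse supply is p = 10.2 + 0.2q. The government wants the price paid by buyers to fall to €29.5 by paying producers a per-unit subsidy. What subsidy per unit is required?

Required subsidy s = €21 per unit

At a buyer price of 29.5, quantity demanded is 349 − 5·29.5 = 201.5.
Sellers supply 201.5 only when they receive ps = 10.2 + 0.2·201.5 = 50.5.
s = ps − pb = 50.5 − 29.5 = 21.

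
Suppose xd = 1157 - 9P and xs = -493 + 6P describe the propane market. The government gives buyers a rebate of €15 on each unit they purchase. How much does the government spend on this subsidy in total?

Pre-subsidy: 1157 - 9P = -493 + 6P gives P* = 110, x* = 167.
With the rebate, buyers effectively pay Pb = Ps − 15, where Ps is the price sellers receive.
Demand in terms of Ps becomes xd = 1157 − 9(Ps − 15) = 1292 - 9Ps. Setting this equal to supply: 1292 - 9Ps = -493 + 6Ps, so Ps = 119.
Buyers pay Pb = 119 − 15 = 104; x' = -493 + 6·119 = 221.
Government outlay = subsidy × quantity = 15 × 221 = 3315.

Government cost = €3315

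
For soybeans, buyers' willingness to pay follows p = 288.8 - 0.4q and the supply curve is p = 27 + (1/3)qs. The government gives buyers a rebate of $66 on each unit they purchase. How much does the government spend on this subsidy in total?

Pre-subsidy: 288.8 - 0.4q = 27 + (1/3)q gives q* = 357 and p* = 146.
With the rebate, buyers effectively pay pb = ps − 66, where ps is the price sellers receive.
On the curves, pb = 288.8 - 0.4q and ps = 27 + (1/3)q; the wedge ps − pb = 66 gives 27 + (1/3)q − (288.8 - 0.4q) = 66, so q' = 447.
Then pb = 288.8 − 0.4·447 = 110 and ps = 27 + (1/3)·447 = 176.
Government outlay = subsidy × quantity = 66 × 447 = 29502.

Government cost = $29502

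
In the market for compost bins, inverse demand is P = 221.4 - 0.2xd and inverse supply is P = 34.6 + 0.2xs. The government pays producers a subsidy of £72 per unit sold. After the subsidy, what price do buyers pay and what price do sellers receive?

Pre-subsidy: 221.4 - 0.2x = 34.6 + 0.2x gives x* = 467 and P* = 128.
With the subsidy, sellers receive Ps = Pb + 72 for each unit, where Pb is the price buyers pay.
On the curves, Pb = 221.4 - 0.2x and Ps = 34.6 + 0.2x; the wedge Ps − Pb = 72 gives 34.6 + 0.2x − (221.4 - 0.2x) = 72, so x' = 647.
Then Pb = 221.4 − 0.2·647 = 92 and Ps = 34.6 + 0.2·647 = 164.

Buyers pay £92; sellers receive £164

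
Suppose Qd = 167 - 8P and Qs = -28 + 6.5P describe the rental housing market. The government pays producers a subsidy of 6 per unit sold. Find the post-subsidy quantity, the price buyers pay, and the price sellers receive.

Q' = 2347/29; buyers pay 312/29; sellers receive 486/29

Pre-subsidy: 167 - 8P = -28 + 6.5P gives P* = 390/29, Q* = 1723/29.
With the subsidy, sellers receive Ps = Pb + 6 for each unit, where Pb is the price buyers pay.
Supply in terms of Pb becomes Qs = -28 + 6.5(Pb + 6) = 11 + 6.5Pb. Setting this equal to demand: 167 - 8Pb = 11 + 6.5Pb, so Pb = 312/29.
Sellers receive Ps = 312/29 + 6 = 486/29; Q' = 167 − 8·(312/29) = 2347/29.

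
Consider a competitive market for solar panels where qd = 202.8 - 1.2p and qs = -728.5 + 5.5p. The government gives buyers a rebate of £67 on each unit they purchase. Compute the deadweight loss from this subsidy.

Deadweight loss = £2211

Pre-subsidy: 202.8 - 1.2p = -728.5 + 5.5p gives p* = 139, q* = 36.
With the rebate, buyers effectively pay pb = ps − 67, where ps is the price sellers receive.
Demand in terms of ps becomes qd = 202.8 − 1.2(ps − 67) = 283.2 - 1.2ps. Setting this equal to supply: 283.2 - 1.2ps = -728.5 + 5.5ps, so ps = 151.
Buyers pay pb = 151 − 67 = 84; q' = -728.5 + 5.5·151 = 102.
The subsidy expands output by 102 − 36 = 66 past the efficient level; on those units the gap between marginal cost and willingness to pay runs from 0 up to 67.
DWL = ½ × 67 × 66 = 2211.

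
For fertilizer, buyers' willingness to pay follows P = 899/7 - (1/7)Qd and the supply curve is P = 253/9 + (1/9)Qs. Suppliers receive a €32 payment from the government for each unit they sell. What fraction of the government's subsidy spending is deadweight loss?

Pre-subsidy: 899/7 - (1/7)Q = 253/9 + (1/9)Q gives Q* = 395 and P* = 72.
With the subsidy, sellers receive Ps = Pb + 32 for each unit, where Pb is the price buyers pay.
On the curves, Pb = 899/7 - (1/7)Q and Ps = 253/9 + (1/9)Q; the wedge Ps − Pb = 32 gives 253/9 + (1/9)Q − (899/7 - (1/7)Q) = 32, so Q' = 521.
Then Pb = 899/7 − (1/7)·521 = 54 and Ps = 253/9 + (1/9)·521 = 86.
ΔCS = ½(395 + 521)(72 − 54) = 8244; ΔPS = ½(395 + 521)(86 − 72) = 6412.
Government spending = 32 × 521 = 16672.
DWL = ½ × 32 × (521 − 395) = 2016; fraction = 2016 / 16672 = 63/521.

DWL / government spending = 63/521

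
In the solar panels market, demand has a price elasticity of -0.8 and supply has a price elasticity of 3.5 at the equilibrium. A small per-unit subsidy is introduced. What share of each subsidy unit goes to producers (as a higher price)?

For a small subsidy around the equilibrium, the benefit split depends on the relative slopes, which at a point are proportional to the elasticities.
Buyer share = εs/(εs + |εd|) = 3.5/(3.5 + 0.8) = 35/43; seller share = |εd|/(εs + |εd|) = 8/43.
So producers capture 8/43 of the subsidy.

Producer share = 8/43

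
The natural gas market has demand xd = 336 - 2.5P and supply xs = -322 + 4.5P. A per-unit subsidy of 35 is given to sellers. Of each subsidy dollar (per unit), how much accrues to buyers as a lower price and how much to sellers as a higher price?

Pre-subsidy: 336 - 2.5P = -322 + 4.5P gives P* = 94, x* = 101.
With the subsidy, sellers receive Ps = Pb + 35 for each unit, where Pb is the price buyers pay.
Supply in terms of Pb becomes xs = -322 + 4.5(Pb + 35) = -164.5 + 4.5Pb. Setting this equal to demand: 336 - 2.5Pb = -164.5 + 4.5Pb, so Pb = 71.5.
Sellers receive Ps = 71.5 + 35 = 106.5; x' = 336 − 2.5·71.5 = 157.25.
Buyers' price falls by P* − Pb = 94 − 71.5 = 22.5; sellers' price rises by Ps − P* = 106.5 − 94 = 12.5.

Buyers gain 22.5 per unit; sellers gain 12.5 per unit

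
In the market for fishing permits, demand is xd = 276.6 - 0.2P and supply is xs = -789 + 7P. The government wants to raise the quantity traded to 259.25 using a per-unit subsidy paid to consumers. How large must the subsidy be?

At x = 259.25, invert demand for the buyer price: Pb = (276.6 − 259.25)/0.2 = 86.75; invert supply for the seller price: Ps = (259.25 − (-789))/7 = 149.75.
The subsidy must fill the gap: s = Ps − Pb = 149.75 − 86.75 = 63.

Required subsidy s = 63 per unit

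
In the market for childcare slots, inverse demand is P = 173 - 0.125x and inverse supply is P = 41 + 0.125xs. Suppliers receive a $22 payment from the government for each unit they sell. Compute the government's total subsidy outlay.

Pre-subsidy: 173 - 0.125x = 41 + 0.125x gives x* = 528 and P* = 107.
With the subsidy, sellers receive Ps = Pb + 22 for each unit, where Pb is the price buyers pay.
On the curves, Pb = 173 - 0.125x and Ps = 41 + 0.125x; the wedge Ps − Pb = 22 gives 41 + 0.125x − (173 - 0.125x) = 22, so x' = 616.
Then Pb = 173 − 0.125·616 = 96 and Ps = 41 + 0.125·616 = 118.
Government outlay = subsidy × quantity = 22 × 616 = 13552.

Government cost = $13552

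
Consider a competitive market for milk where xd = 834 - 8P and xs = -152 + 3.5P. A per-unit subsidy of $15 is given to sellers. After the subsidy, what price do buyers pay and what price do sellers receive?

Buyers pay 1867/23; sellers receive 2212/23

Pre-subsidy: 834 - 8P = -152 + 3.5P gives P* = 1972/23, x* = 3406/23.
With the subsidy, sellers receive Ps = Pb + 15 for each unit, where Pb is the price buyers pay.
Supply in terms of Pb becomes xs = -152 + 3.5(Pb + 15) = -99.5 + 3.5Pb. Setting this equal to demand: 834 - 8Pb = -99.5 + 3.5Pb, so Pb = 1867/23.
Sellers receive Ps = 1867/23 + 15 = 2212/23; x' = 834 − 8·(1867/23) = 4246/23.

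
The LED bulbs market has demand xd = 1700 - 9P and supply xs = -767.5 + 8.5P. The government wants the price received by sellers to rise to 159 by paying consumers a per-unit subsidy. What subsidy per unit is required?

At a seller price of 159, quantity supplied is -767.5 + 8.5·159 = 584.
Buyers absorb 584 only when they pay Pb with 1700 − 9·Pb = 584, i.e. Pb = 124.
s = Ps − Pb = 159 − 124 = 35.

Required subsidy s = 35 per unit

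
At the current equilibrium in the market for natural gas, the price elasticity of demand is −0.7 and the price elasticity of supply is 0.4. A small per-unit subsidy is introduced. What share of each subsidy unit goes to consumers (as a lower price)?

Consumer share = 4/11

For a small subsidy around the equilibrium, the benefit split depends on the relative slopes, which at a point are proportional to the elasticities.
Buyer share = εs/(εs + |εd|) = 0.4/(0.4 + 0.7) = 4/11; seller share = |εd|/(εs + |εd|) = 7/11.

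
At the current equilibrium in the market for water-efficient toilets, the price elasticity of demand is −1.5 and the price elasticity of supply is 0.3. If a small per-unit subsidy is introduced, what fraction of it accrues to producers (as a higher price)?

Producer share = 5/6

For a small subsidy around the equilibrium, the benefit split depends on the relative slopes, which at a point are proportional to the elasticities.
Buyer share = εs/(εs + |εd|) = 0.3/(0.3 + 1.5) = 1/6; seller share = |εd|/(εs + |εd|) = 5/6.
So producers capture 5/6 of the subsidy.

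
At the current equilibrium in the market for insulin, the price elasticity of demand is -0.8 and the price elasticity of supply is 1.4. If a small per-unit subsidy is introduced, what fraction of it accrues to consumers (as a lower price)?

Consumer share = 7/11

For a small subsidy around the equilibrium, the benefit split depends on the relative slopes, which at a point are proportional to the elasticities.
Buyer share = εs/(εs + |εd|) = 1.4/(1.4 + 0.8) = 7/11; seller share = |εd|/(εs + |εd|) = 4/11.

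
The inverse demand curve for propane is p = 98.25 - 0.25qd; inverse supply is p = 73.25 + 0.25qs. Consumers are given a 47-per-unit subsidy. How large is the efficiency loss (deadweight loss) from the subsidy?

Deadweight loss = 2209

Pre-subsidy: 98.25 - 0.25q = 73.25 + 0.25q gives q* = 50 and p* = 85.75.
With the rebate, buyers effectively pay pb = ps − 47, where ps is the price sellers receive.
On the curves, pb = 98.25 - 0.25q and ps = 73.25 + 0.25q; the wedge ps − pb = 47 gives 73.25 + 0.25q − (98.25 - 0.25q) = 47, so q' = 144.
Then pb = 98.25 − 0.25·144 = 62.25 and ps = 73.25 + 0.25·144 = 109.25.
The subsidy expands output by 144 − 50 = 94 past the efficient level; on those units the gap between marginal cost and willingness to pay runs from 0 up to 47.
DWL = ½ × 47 × 94 = 2209.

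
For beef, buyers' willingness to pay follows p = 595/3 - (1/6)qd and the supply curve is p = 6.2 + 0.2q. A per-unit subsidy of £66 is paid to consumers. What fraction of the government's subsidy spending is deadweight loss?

Pre-subsidy: 595/3 - (1/6)q = 6.2 + 0.2q gives q* = 524 and p* = 111.
With the rebate, buyers effectively pay pb = ps − 66, where ps is the price sellers receive.
On the curves, pb = 595/3 - (1/6)q and ps = 6.2 + 0.2q; the wedge ps − pb = 66 gives 6.2 + 0.2q − (595/3 - (1/6)q) = 66, so q' = 704.
Then pb = 595/3 − (1/6)·704 = 81 and ps = 6.2 + 0.2·704 = 147.
ΔCS = ½(524 + 704)(111 − 81) = 18420; ΔPS = ½(524 + 704)(147 − 111) = 22104.
Government spending = 66 × 704 = 46464.
DWL = ½ × 66 × (704 − 524) = 5940; fraction = 5940 / 46464 = 45/352.

DWL / government spending = 45/352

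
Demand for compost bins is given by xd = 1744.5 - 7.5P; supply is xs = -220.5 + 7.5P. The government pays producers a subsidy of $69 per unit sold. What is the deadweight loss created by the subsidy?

Deadweight loss = $8926.875

Pre-subsidy: 1744.5 - 7.5P = -220.5 + 7.5P gives P* = 131, x* = 762.
With the subsidy, sellers receive Ps = Pb + 69 for each unit, where Pb is the price buyers pay.
Supply in terms of Pb becomes xs = -220.5 + 7.5(Pb + 69) = 297 + 7.5Pb. Setting this equal to demand: 1744.5 - 7.5Pb = 297 + 7.5Pb, so Pb = 96.5.
Sellers receive Ps = 96.5 + 69 = 165.5; x' = 1744.5 − 7.5·96.5 = 1020.75.
The subsidy expands output by 1020.75 − 762 = 258.75 past the efficient level; on those units the gap between marginal cost and willingness to pay runs from 0 up to 69.
DWL = ½ × 69 × 258.75 = 8926.875.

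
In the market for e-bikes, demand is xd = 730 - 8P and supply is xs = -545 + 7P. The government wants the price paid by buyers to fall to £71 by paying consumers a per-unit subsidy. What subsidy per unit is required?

At a buyer price of 71, quantity demanded is 730 − 8·71 = 162.
Sellers supply 162 only when they receive Ps with -545 + 7·Ps = 162, i.e. Ps = 101.
s = Ps − Pb = 101 − 71 = 30.

Required subsidy s = £30 per unit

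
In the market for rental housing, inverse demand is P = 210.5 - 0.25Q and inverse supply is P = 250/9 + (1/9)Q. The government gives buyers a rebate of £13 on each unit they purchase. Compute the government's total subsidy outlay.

Government cost = £7046

Pre-subsidy: 210.5 - 0.25Q = 250/9 + (1/9)Q gives Q* = 506 and P* = 84.
With the rebate, buyers effectively pay Pb = Ps − 13, where Ps is the price sellers receive.
On the curves, Pb = 210.5 - 0.25Q and Ps = 250/9 + (1/9)Q; the wedge Ps − Pb = 13 gives 250/9 + (1/9)Q − (210.5 - 0.25Q) = 13, so Q' = 542.
Then Pb = 210.5 − 0.25·542 = 75 and Ps = 250/9 + (1/9)·542 = 88.
Government outlay = subsidy × quantity = 13 × 542 = 7046.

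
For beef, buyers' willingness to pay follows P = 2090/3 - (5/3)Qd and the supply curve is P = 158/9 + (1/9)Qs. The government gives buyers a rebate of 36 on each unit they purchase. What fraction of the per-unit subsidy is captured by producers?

Producer share = 0.0625

Pre-subsidy: 2090/3 - (5/3)Q = 158/9 + (1/9)Q gives Q* = 382 and P* = 60.
With the rebate, buyers effectively pay Pb = Ps − 36, where Ps is the price sellers receive.
On the curves, Pb = 2090/3 - (5/3)Q and Ps = 158/9 + (1/9)Q; the wedge Ps − Pb = 36 gives 158/9 + (1/9)Q − (2090/3 - (5/3)Q) = 36, so Q' = 402.25.
Then Pb = 2090/3 − (5/3)·402.25 = 26.25 and Ps = 158/9 + (1/9)·402.25 = 62.25.
Buyers' price falls by P* − Pb = 60 − 26.25 = 33.75; sellers' price rises by Ps − P* = 62.25 − 60 = 2.25.
So producers capture 2.25/36 = 0.0625 of each unit of subsidy.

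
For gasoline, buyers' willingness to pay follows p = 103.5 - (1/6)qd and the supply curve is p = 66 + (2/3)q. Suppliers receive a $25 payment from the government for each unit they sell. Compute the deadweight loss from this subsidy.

Deadweight loss = $375

Pre-subsidy: 103.5 - (1/6)q = 66 + (2/3)q gives q* = 45 and p* = 96.
With the subsidy, sellers receive ps = pb + 25 for each unit, where pb is the price buyers pay.
On the curves, pb = 103.5 - (1/6)q and ps = 66 + (2/3)q; the wedge ps − pb = 25 gives 66 + (2/3)q − (103.5 - (1/6)q) = 25, so q' = 75.
Then pb = 103.5 − (1/6)·75 = 91 and ps = 66 + (2/3)·75 = 116.
The subsidy expands output by 75 − 45 = 30 past the efficient level; on those units the gap between marginal cost and willingness to pay runs from 0 up to 25.
DWL = ½ × 25 × 30 = 375.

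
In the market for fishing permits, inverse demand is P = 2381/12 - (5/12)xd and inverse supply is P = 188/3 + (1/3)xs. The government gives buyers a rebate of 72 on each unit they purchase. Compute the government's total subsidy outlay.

Pre-subsidy: 2381/12 - (5/12)x = 188/3 + (1/3)x gives x* = 181 and P* = 123.
With the rebate, buyers effectively pay Pb = Ps − 72, where Ps is the price sellers receive.
On the curves, Pb = 2381/12 - (5/12)x and Ps = 188/3 + (1/3)x; the wedge Ps − Pb = 72 gives 188/3 + (1/3)x − (2381/12 - (5/12)x) = 72, so x' = 277.
Then Pb = 2381/12 − (5/12)·277 = 83 and Ps = 188/3 + (1/3)·277 = 155.
Government outlay = subsidy × quantity = 72 × 277 = 19944.

Government cost = 19944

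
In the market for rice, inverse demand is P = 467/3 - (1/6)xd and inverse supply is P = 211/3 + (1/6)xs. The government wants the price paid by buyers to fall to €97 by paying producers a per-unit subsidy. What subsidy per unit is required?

At a buyer price of 97, quantity demanded is 934 − 6·97 = 352.
Sellers supply 352 only when they receive Ps = 211/3 + (1/6)·352 = 129.
s = Ps − Pb = 129 − 97 = 32.

Required subsidy s = €32 per unit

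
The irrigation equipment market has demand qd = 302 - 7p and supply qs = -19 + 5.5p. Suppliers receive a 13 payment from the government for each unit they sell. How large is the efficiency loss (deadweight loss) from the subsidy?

Pre-subsidy: 302 - 7p = -19 + 5.5p gives p* = 25.68, q* = 122.24.
With the subsidy, sellers receive ps = pb + 13 for each unit, where pb is the price buyers pay.
Supply in terms of pb becomes qs = -19 + 5.5(pb + 13) = 52.5 + 5.5pb. Setting this equal to demand: 302 - 7pb = 52.5 + 5.5pb, so pb = 19.96.
Sellers receive ps = 19.96 + 13 = 32.96; q' = 302 − 7·19.96 = 162.28.
The subsidy expands output by 162.28 − 122.24 = 40.04 past the efficient level; on those units the gap between marginal cost and willingness to pay runs from 0 up to 13.
DWL = ½ × 13 × 40.04 = 260.26.

Deadweight loss = 260.26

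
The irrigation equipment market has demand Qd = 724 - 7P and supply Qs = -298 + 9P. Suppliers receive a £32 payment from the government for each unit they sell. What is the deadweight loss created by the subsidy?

Deadweight loss = £2016

Pre-subsidy: 724 - 7P = -298 + 9P gives P* = 63.875, Q* = 276.875.
With the subsidy, sellers receive Ps = Pb + 32 for each unit, where Pb is the price buyers pay.
Supply in terms of Pb becomes Qs = -298 + 9(Pb + 32) = -10 + 9Pb. Setting this equal to demand: 724 - 7Pb = -10 + 9Pb, so Pb = 45.875.
Sellers receive Ps = 45.875 + 32 = 77.875; Q' = 724 − 7·45.875 = 402.875.
The subsidy expands output by 402.875 − 276.875 = 126 past the efficient level; on those units the gap between marginal cost and willingness to pay runs from 0 up to 32.
DWL = ½ × 32 × 126 = 2016.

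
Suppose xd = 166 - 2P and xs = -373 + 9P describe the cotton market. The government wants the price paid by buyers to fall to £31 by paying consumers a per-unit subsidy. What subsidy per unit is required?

Required subsidy s = £22 per unit

At a buyer price of 31, quantity demanded is 166 − 2·31 = 104.
Sellers supply 104 only when they receive Ps with -373 + 9·Ps = 104, i.e. Ps = 53.
s = Ps − Pb = 53 − 31 = 22.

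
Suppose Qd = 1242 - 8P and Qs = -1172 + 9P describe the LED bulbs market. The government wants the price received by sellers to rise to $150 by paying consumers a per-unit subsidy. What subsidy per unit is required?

Required subsidy s = $17 per unit

At a seller price of 150, quantity supplied is -1172 + 9·150 = 178.
Buyers absorb 178 only when they pay Pb with 1242 − 8·Pb = 178, i.e. Pb = 133.
s = Ps − Pb = 150 − 133 = 17.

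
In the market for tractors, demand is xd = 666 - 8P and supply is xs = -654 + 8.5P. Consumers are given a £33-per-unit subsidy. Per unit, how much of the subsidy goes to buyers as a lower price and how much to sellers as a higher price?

Buyers gain £17 per unit; sellers gain £16 per unit

Pre-subsidy: 666 - 8P = -654 + 8.5P gives P* = 80, x* = 26.
With the rebate, buyers effectively pay Pb = Ps − 33, where Ps is the price sellers receive.
Demand in terms of Ps becomes xd = 666 − 8(Ps − 33) = 930 - 8Ps. Setting this equal to supply: 930 - 8Ps = -654 + 8.5Ps, so Ps = 96.
Buyers pay Pb = 96 − 33 = 63; x' = -654 + 8.5·96 = 162.
Buyers' price falls by P* − Pb = 80 − 63 = 17; sellers' price rises by Ps − P* = 96 − 80 = 16.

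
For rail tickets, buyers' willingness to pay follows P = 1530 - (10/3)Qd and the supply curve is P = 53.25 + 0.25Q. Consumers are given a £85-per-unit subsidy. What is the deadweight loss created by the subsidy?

Pre-subsidy: 1530 - (10/3)Q = 53.25 + 0.25Q gives Q* = 17721/43 and P* = 6720/43.
With the rebate, buyers effectively pay Pb = Ps − 85, where Ps is the price sellers receive.
On the curves, Pb = 1530 - (10/3)Q and Ps = 53.25 + 0.25Q; the wedge Ps − Pb = 85 gives 53.25 + 0.25Q − (1530 - (10/3)Q) = 85, so Q' = 18741/43.
Then Pb = 1530 − (10/3)·(18741/43) = 3320/43 and Ps = 53.25 + 0.25·(18741/43) = 6975/43.
The subsidy expands output by 18741/43 − 17721/43 = 1020/43 past the efficient level; on those units the gap between marginal cost and willingness to pay runs from 0 up to 85.
DWL = ½ × 85 × 1020/43 = 43350/43.

Deadweight loss = 43350/43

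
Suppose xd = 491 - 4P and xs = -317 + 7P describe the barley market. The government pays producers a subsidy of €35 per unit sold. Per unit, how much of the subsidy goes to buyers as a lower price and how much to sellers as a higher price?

Buyers gain 245/11 per unit; sellers gain 140/11 per unit

Pre-subsidy: 491 - 4P = -317 + 7P gives P* = 808/11, x* = 2169/11.
With the subsidy, sellers receive Ps = Pb + 35 for each unit, where Pb is the price buyers pay.
Supply in terms of Pb becomes xs = -317 + 7(Pb + 35) = -72 + 7Pb. Setting this equal to demand: 491 - 4Pb = -72 + 7Pb, so Pb = 563/11.
Sellers receive Ps = 563/11 + 35 = 948/11; x' = 491 − 4·(563/11) = 3149/11.
Buyers' price falls by P* − Pb = 808/11 − 563/11 = 245/11; sellers' price rises by Ps − P* = 948/11 − 808/11 = 140/11.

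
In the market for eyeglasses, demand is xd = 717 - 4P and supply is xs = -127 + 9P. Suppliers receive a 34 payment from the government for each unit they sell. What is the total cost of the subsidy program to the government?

Pre-subsidy: 717 - 4P = -127 + 9P gives P* = 844/13, x* = 5945/13.
With the subsidy, sellers receive Ps = Pb + 34 for each unit, where Pb is the price buyers pay.
Supply in terms of Pb becomes xs = -127 + 9(Pb + 34) = 179 + 9Pb. Setting this equal to demand: 717 - 4Pb = 179 + 9Pb, so Pb = 538/13.
Sellers receive Ps = 538/13 + 34 = 980/13; x' = 717 − 4·(538/13) = 7169/13.
Government outlay = subsidy × quantity = 34 × 7169/13 = 243746/13.

Government cost = 243746/13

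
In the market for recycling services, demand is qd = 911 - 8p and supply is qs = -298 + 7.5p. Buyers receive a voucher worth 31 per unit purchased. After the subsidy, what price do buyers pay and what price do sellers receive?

Pre-subsidy: 911 - 8p = -298 + 7.5p gives p* = 78, q* = 287.
With the rebate, buyers effectively pay pb = ps − 31, where ps is the price sellers receive.
Demand in terms of ps becomes qd = 911 − 8(ps − 31) = 1159 - 8ps. Setting this equal to supply: 1159 - 8ps = -298 + 7.5ps, so ps = 94.
Buyers pay pb = 94 − 31 = 63; q' = -298 + 7.5·94 = 407.

Buyers pay 63; sellers receive 94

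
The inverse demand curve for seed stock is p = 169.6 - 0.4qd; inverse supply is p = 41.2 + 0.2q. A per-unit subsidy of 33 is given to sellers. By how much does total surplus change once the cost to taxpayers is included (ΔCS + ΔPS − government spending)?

Net change in total surplus = -907.5

Pre-subsidy: 169.6 - 0.4q = 41.2 + 0.2q gives q* = 214 and p* = 84.
With the subsidy, sellers receive ps = pb + 33 for each unit, where pb is the price buyers pay.
On the curves, pb = 169.6 - 0.4q and ps = 41.2 + 0.2q; the wedge ps − pb = 33 gives 41.2 + 0.2q − (169.6 - 0.4q) = 33, so q' = 269.
Then pb = 169.6 − 0.4·269 = 62 and ps = 41.2 + 0.2·269 = 95.
ΔCS = ½(214 + 269)(84 − 62) = 5313; ΔPS = ½(214 + 269)(95 − 84) = 2656.5.
Government spending = 33 × 269 = 8877.
Net change = 5313 + 2656.5 − 8877 = -907.5. The loss equals the DWL triangle ½·33·55.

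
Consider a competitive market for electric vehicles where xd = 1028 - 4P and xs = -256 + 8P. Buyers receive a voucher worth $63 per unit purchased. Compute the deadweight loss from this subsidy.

Deadweight loss = $5292

Pre-subsidy: 1028 - 4P = -256 + 8P gives P* = 107, x* = 600.
With the rebate, buyers effectively pay Pb = Ps − 63, where Ps is the price sellers receive.
Demand in terms of Ps becomes xd = 1028 − 4(Ps − 63) = 1280 - 4Ps. Setting this equal to supply: 1280 - 4Ps = -256 + 8Ps, so Ps = 128.
Buyers pay Pb = 128 − 63 = 65; x' = -256 + 8·128 = 768.
The subsidy expands output by 768 − 600 = 168 past the efficient level; on those units the gap between marginal cost and willingness to pay runs from 0 up to 63.
DWL = ½ × 63 × 168 = 5292.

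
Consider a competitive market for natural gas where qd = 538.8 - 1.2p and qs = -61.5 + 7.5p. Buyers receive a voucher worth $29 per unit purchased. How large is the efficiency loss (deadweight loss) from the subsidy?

Deadweight loss = $435

Pre-subsidy: 538.8 - 1.2p = -61.5 + 7.5p gives p* = 69, q* = 456.
With the rebate, buyers effectively pay pb = ps − 29, where ps is the price sellers receive.
Demand in terms of ps becomes qd = 538.8 − 1.2(ps − 29) = 573.6 - 1.2ps. Setting this equal to supply: 573.6 - 1.2ps = -61.5 + 7.5ps, so ps = 73.
Buyers pay pb = 73 − 29 = 44; q' = -61.5 + 7.5·73 = 486.
The subsidy expands output by 486 − 456 = 30 past the efficient level; on those units the gap between marginal cost and willingness to pay runs from 0 up to 29.
DWL = ½ × 29 × 30 = 435.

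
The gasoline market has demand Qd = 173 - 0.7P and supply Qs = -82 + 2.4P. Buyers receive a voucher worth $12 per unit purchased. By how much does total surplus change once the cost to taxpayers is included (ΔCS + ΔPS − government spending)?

Net change in total surplus = -6048/155

Pre-subsidy: 173 - 0.7P = -82 + 2.4P gives P* = 2550/31, Q* = 3578/31.
With the rebate, buyers effectively pay Pb = Ps − 12, where Ps is the price sellers receive.
Demand in terms of Ps becomes Qd = 173 − 0.7(Ps − 12) = 181.4 - 0.7Ps. Setting this equal to supply: 181.4 - 0.7Ps = -82 + 2.4Ps, so Ps = 2634/31.
Buyers pay Pb = 2634/31 − 12 = 2262/31; Q' = -82 + 2.4·(2634/31) = 18898/155.
ΔCS = ½(3578/31 + 18898/155)(2550/31 − 2262/31) = 5297472/4805; ΔPS = ½(3578/31 + 18898/155)(2634/31 − 2550/31) = 1545096/4805.
Government spending = 12 × 18898/155 = 226776/155.
Net change = 5297472/4805 + 1545096/4805 − 226776/155 = -6048/155. The loss equals the DWL triangle ½·12·1008/155.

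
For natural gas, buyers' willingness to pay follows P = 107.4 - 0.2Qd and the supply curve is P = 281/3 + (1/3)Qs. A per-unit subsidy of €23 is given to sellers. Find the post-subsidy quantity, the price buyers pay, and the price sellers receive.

Q' = 68.875; buyers pay €93.625; sellers receive €116.625

Pre-subsidy: 107.4 - 0.2Q = 281/3 + (1/3)Q gives Q* = 25.75 and P* = 102.25.
With the subsidy, sellers receive Ps = Pb + 23 for each unit, where Pb is the price buyers pay.
On the curves, Pb = 107.4 - 0.2Q and Ps = 281/3 + (1/3)Q; the wedge Ps − Pb = 23 gives 281/3 + (1/3)Q − (107.4 - 0.2Q) = 23, so Q' = 68.875.
Then Pb = 107.4 − 0.2·68.875 = 93.625 and Ps = 281/3 + (1/3)·68.875 = 116.625.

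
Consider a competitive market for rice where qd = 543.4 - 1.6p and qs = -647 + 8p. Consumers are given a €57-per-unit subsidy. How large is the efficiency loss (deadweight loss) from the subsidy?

Deadweight loss = €2166

Pre-subsidy: 543.4 - 1.6p = -647 + 8p gives p* = 124, q* = 345.
With the rebate, buyers effectively pay pb = ps − 57, where ps is the price sellers receive.
Demand in terms of ps becomes qd = 543.4 − 1.6(ps − 57) = 634.6 - 1.6ps. Setting this equal to supply: 634.6 - 1.6ps = -647 + 8ps, so ps = 133.5.
Buyers pay pb = 133.5 − 57 = 76.5; q' = -647 + 8·133.5 = 421.
The subsidy expands output by 421 − 345 = 76 past the efficient level; on those units the gap between marginal cost and willingness to pay runs from 0 up to 57.
DWL = ½ × 57 × 76 = 2166.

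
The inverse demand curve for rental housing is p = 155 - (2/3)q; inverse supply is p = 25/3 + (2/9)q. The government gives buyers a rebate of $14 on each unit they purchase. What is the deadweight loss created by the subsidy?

Pre-subsidy: 155 - (2/3)q = 25/3 + (2/9)q gives q* = 165 and p* = 45.
With the rebate, buyers effectively pay pb = ps − 14, where ps is the price sellers receive.
On the curves, pb = 155 - (2/3)q and ps = 25/3 + (2/9)q; the wedge ps − pb = 14 gives 25/3 + (2/9)q − (155 - (2/3)q) = 14, so q' = 180.75.
Then pb = 155 − (2/3)·180.75 = 34.5 and ps = 25/3 + (2/9)·180.75 = 48.5.
The subsidy expands output by 180.75 − 165 = 15.75 past the efficient level; on those units the gap between marginal cost and willingness to pay runs from 0 up to 14.
DWL = ½ × 14 × 15.75 = 110.25.

Deadweight loss = $110.25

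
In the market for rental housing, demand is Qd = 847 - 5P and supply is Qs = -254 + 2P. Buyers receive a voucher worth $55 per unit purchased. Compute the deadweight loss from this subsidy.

Deadweight loss = 15125/7

Pre-subsidy: 847 - 5P = -254 + 2P gives P* = 1101/7, Q* = 424/7.
With the rebate, buyers effectively pay Pb = Ps − 55, where Ps is the price sellers receive.
Demand in terms of Ps becomes Qd = 847 − 5(Ps − 55) = 1122 - 5Ps. Setting this equal to supply: 1122 - 5Ps = -254 + 2Ps, so Ps = 1376/7.
Buyers pay Pb = 1376/7 − 55 = 991/7; Q' = -254 + 2·(1376/7) = 974/7.
The subsidy expands output by 974/7 − 424/7 = 550/7 past the efficient level; on those units the gap between marginal cost and willingness to pay runs from 0 up to 55.
DWL = ½ × 55 × 550/7 = 15125/7.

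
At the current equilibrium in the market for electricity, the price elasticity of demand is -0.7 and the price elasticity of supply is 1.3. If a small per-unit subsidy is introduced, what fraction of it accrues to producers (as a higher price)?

For a small subsidy around the equilibrium, the benefit split depends on the relative slopes, which at a point are proportional to the elasticities.
Buyer share = εs/(εs + |εd|) = 1.3/(1.3 + 0.7) = 0.65; seller share = |εd|/(εs + |εd|) = 0.35.
So producers capture 0.35 of the subsidy.

Producer share = 0.35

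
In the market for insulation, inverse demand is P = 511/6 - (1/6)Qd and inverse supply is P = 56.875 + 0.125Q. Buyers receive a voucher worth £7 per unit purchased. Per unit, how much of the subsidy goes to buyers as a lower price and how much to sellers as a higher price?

Pre-subsidy: 511/6 - (1/6)Q = 56.875 + 0.125Q gives Q* = 97 and P* = 69.
With the rebate, buyers effectively pay Pb = Ps − 7, where Ps is the price sellers receive.
On the curves, Pb = 511/6 - (1/6)Q and Ps = 56.875 + 0.125Q; the wedge Ps − Pb = 7 gives 56.875 + 0.125Q − (511/6 - (1/6)Q) = 7, so Q' = 121.
Then Pb = 511/6 − (1/6)·121 = 65 and Ps = 56.875 + 0.125·121 = 72.
Buyers' price falls by P* − Pb = 69 − 65 = 4; sellers' price rises by Ps − P* = 72 − 69 = 3.

Buyers gain £4 per unit; sellers gain £3 per unit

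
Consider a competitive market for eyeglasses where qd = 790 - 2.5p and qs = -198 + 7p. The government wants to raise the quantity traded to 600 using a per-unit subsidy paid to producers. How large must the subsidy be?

At q = 600, invert demand for the buyer price: pb = (790 − 600)/2.5 = 76; invert supply for the seller price: ps = (600 − (-198))/7 = 114.
The subsidy must fill the gap: s = ps − pb = 114 − 76 = 38.

Required subsidy s = 38 per unit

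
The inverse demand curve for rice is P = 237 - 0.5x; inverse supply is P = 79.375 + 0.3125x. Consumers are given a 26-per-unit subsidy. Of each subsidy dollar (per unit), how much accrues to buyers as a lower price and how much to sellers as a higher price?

Buyers gain 16 per unit; sellers gain 10 per unit

Pre-subsidy: 237 - 0.5x = 79.375 + 0.3125x gives x* = 194 and P* = 140.
With the rebate, buyers effectively pay Pb = Ps − 26, where Ps is the price sellers receive.
On the curves, Pb = 237 - 0.5x and Ps = 79.375 + 0.3125x; the wedge Ps − Pb = 26 gives 79.375 + 0.3125x − (237 - 0.5x) = 26, so x' = 226.
Then Pb = 237 − 0.5·226 = 124 and Ps = 79.375 + 0.3125·226 = 150.
Buyers' price falls by P* − Pb = 140 − 124 = 16; sellers' price rises by Ps − P* = 150 − 140 = 10.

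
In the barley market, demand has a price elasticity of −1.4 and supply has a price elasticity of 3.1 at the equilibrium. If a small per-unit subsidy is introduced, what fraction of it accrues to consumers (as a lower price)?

Consumer share = 31/45

For a small subsidy around the equilibrium, the benefit split depends on the relative slopes, which at a point are proportional to the elasticities.
Buyer share = εs/(εs + |εd|) = 3.1/(3.1 + 1.4) = 31/45; seller share = |εd|/(εs + |εd|) = 14/45.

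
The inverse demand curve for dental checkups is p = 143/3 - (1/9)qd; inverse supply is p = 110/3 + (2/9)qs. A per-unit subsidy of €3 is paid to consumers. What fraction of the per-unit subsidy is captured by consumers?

Consumer share = 1/3

Pre-subsidy: 143/3 - (1/9)q = 110/3 + (2/9)q gives q* = 33 and p* = 44.
With the rebate, buyers effectively pay pb = ps − 3, where ps is the price sellers receive.
On the curves, pb = 143/3 - (1/9)q and ps = 110/3 + (2/9)q; the wedge ps − pb = 3 gives 110/3 + (2/9)q − (143/3 - (1/9)q) = 3, so q' = 42.
Then pb = 143/3 − (1/9)·42 = 43 and ps = 110/3 + (2/9)·42 = 46.
Buyers' price falls by p* − pb = 44 − 43 = 1; sellers' price rises by ps − p* = 46 − 44 = 2.
So consumers capture 1/3 = 1/3 of each unit of subsidy.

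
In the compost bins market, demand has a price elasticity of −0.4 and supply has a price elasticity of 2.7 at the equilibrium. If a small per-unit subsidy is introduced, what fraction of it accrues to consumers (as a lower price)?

Consumer share = 27/31

For a small subsidy around the equilibrium, the benefit split depends on the relative slopes, which at a point are proportional to the elasticities.
Buyer share = εs/(εs + |εd|) = 2.7/(2.7 + 0.4) = 27/31; seller share = |εd|/(εs + |εd|) = 4/31.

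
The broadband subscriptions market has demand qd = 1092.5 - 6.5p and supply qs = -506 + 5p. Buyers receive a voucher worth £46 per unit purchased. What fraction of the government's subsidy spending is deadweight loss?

Pre-subsidy: 1092.5 - 6.5p = -506 + 5p gives p* = 139, q* = 189.
With the rebate, buyers effectively pay pb = ps − 46, where ps is the price sellers receive.
Demand in terms of ps becomes qd = 1092.5 − 6.5(ps − 46) = 1391.5 - 6.5ps. Setting this equal to supply: 1391.5 - 6.5ps = -506 + 5ps, so ps = 165.
Buyers pay pb = 165 − 46 = 119; q' = -506 + 5·165 = 319.
ΔCS = ½(189 + 319)(139 − 119) = 5080; ΔPS = ½(189 + 319)(165 − 139) = 6604.
Government spending = 46 × 319 = 14674.
DWL = ½ × 46 × (319 − 189) = 2990; fraction = 2990 / 14674 = 65/319.

DWL / government spending = 65/319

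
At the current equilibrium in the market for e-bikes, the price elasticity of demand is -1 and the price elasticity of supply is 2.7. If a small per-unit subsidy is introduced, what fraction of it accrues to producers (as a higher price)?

Producer share = 10/37

For a small subsidy around the equilibrium, the benefit split depends on the relative slopes, which at a point are proportional to the elasticities.
Buyer share = εs/(εs + |εd|) = 2.7/(2.7 + 1) = 27/37; seller share = |εd|/(εs + |εd|) = 10/37.
So producers capture 10/37 of the subsidy.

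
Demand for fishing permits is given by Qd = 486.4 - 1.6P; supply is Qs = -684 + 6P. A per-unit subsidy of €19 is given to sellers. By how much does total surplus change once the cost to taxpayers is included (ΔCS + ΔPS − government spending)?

Net change in total surplus = -€228

Pre-subsidy: 486.4 - 1.6P = -684 + 6P gives P* = 154, Q* = 240.
With the subsidy, sellers receive Ps = Pb + 19 for each unit, where Pb is the price buyers pay.
Supply in terms of Pb becomes Qs = -684 + 6(Pb + 19) = -570 + 6Pb. Setting this equal to demand: 486.4 - 1.6Pb = -570 + 6Pb, so Pb = 139.
Sellers receive Ps = 139 + 19 = 158; Q' = 486.4 − 1.6·139 = 264.
ΔCS = ½(240 + 264)(154 − 139) = 3780; ΔPS = ½(240 + 264)(158 − 154) = 1008.
Government spending = 19 × 264 = 5016.
Net change = 3780 + 1008 − 5016 = -228. The loss equals the DWL triangle ½·19·24.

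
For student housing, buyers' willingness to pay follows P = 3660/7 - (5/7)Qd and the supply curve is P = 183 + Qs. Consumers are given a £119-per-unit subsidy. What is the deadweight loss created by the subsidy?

Pre-subsidy: 3660/7 - (5/7)Q = 183 + Q gives Q* = 198.25 and P* = 381.25.
With the rebate, buyers effectively pay Pb = Ps − 119, where Ps is the price sellers receive.
On the curves, Pb = 3660/7 - (5/7)Q and Ps = 183 + Q; the wedge Ps − Pb = 119 gives 183 + Q − (3660/7 - (5/7)Q) = 119, so Q' = 803/3.
Then Pb = 3660/7 − (5/7)·(803/3) = 995/3 and Ps = 183 + 1·(803/3) = 1352/3.
The subsidy expands output by 803/3 − 198.25 = 833/12 past the efficient level; on those units the gap between marginal cost and willingness to pay runs from 0 up to 119.
DWL = ½ × 119 × 833/12 = 99127/24.

Deadweight loss = 99127/24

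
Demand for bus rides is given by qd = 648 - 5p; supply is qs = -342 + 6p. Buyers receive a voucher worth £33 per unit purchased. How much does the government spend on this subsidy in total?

Pre-subsidy: 648 - 5p = -342 + 6p gives p* = 90, q* = 198.
With the rebate, buyers effectively pay pb = ps − 33, where ps is the price sellers receive.
Demand in terms of ps becomes qd = 648 − 5(ps − 33) = 813 - 5ps. Setting this equal to supply: 813 - 5ps = -342 + 6ps, so ps = 105.
Buyers pay pb = 105 − 33 = 72; q' = -342 + 6·105 = 288.
Government outlay = subsidy × quantity = 33 × 288 = 9504.

Government cost = £9504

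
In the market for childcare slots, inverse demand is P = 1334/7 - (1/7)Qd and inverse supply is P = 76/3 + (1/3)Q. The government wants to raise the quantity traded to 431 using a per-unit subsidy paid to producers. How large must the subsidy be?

At Q = 431, from the demand curve buyers pay Pb = 1334/7 − (1/7)·431 = 129; from the supply curve sellers need Ps = 76/3 + (1/3)·431 = 169.
The subsidy must fill the gap: s = Ps − Pb = 169 − 129 = 40.

Required subsidy s = 40 per unit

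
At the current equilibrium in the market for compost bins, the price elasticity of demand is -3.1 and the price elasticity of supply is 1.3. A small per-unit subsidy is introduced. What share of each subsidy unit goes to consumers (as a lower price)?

Consumer share = 13/44

For a small subsidy around the equilibrium, the benefit split depends on the relative slopes, which at a point are proportional to the elasticities.
Buyer share = εs/(εs + |εd|) = 1.3/(1.3 + 3.1) = 13/44; seller share = |εd|/(εs + |εd|) = 31/44.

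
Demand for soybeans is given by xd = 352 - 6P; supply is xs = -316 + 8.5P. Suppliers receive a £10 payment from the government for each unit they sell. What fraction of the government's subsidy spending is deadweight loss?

DWL / government spending = 255/1606

Pre-subsidy: 352 - 6P = -316 + 8.5P gives P* = 1336/29, x* = 2192/29.
With the subsidy, sellers receive Ps = Pb + 10 for each unit, where Pb is the price buyers pay.
Supply in terms of Pb becomes xs = -316 + 8.5(Pb + 10) = -231 + 8.5Pb. Setting this equal to demand: 352 - 6Pb = -231 + 8.5Pb, so Pb = 1166/29.
Sellers receive Ps = 1166/29 + 10 = 1456/29; x' = 352 − 6·(1166/29) = 3212/29.
ΔCS = ½(2192/29 + 3212/29)(1336/29 − 1166/29) = 459340/841; ΔPS = ½(2192/29 + 3212/29)(1456/29 − 1336/29) = 324240/841.
Government spending = 10 × 3212/29 = 32120/29.
DWL = ½ × 10 × (3212/29 − 2192/29) = 5100/29; fraction = (5100/29) / (32120/29) = 255/1606.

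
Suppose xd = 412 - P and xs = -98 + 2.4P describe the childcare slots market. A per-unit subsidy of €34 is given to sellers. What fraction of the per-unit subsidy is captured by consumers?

Consumer share = 12/17

Pre-subsidy: 412 - P = -98 + 2.4P gives P* = 150, x* = 262.
With the subsidy, sellers receive Ps = Pb + 34 for each unit, where Pb is the price buyers pay.
Supply in terms of Pb becomes xs = -98 + 2.4(Pb + 34) = -16.4 + 2.4Pb. Setting this equal to demand: 412 - Pb = -16.4 + 2.4Pb, so Pb = 126.
Sellers receive Ps = 126 + 34 = 160; x' = 412 − 1·126 = 286.
Buyers' price falls by P* − Pb = 150 − 126 = 24; sellers' price rises by Ps − P* = 160 − 150 = 10.
So consumers capture 24/34 = 12/17 of each unit of subsidy.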